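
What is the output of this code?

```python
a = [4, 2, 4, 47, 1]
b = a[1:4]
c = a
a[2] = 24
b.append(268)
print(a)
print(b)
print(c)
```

Key concept: slice vs alias.
Step by step:
`a = [4, 2, 4, 47, 1]` → a = [4, 2, 4, 47, 1]
`b = a[1:4]` → b = [2, 4, 47]
`c = a` → c = [4, 2, 4, 47, 1] (same object as a)
`a[2] = 24` → a = [4, 2, 24, 47, 1] (same object as c); c = [4, 2, 24, 47, 1] (same object as a)
`b.append(268)` → b = [2, 4, 47, 268]
`print(a)` → prints [4, 2, 24, 47, 1]
`print(b)` → prints [2, 4, 47, 268]
`print(c)` → prints [4, 2, 24, 47, 1]

Answer:
[4, 2, 24, 47, 1]
[2, 4, 47, 268]
[4, 2, 24, 47, 1]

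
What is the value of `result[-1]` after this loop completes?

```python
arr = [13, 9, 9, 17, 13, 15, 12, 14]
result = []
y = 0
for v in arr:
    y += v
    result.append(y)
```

Cumulative sum ends at 102
`result` takes the values: [] → [13] → [13, 22] → [13, 22, 31] → [13, 22, 31, 48] → [13, 22, 31, 48, 61] → [13, 22, 31, 48, 61, 76] → [13, 22, 31, 48, 61, 76, 88] → [13, 22, 31, 48, 61, 76, 88, 102]
So `result[-1]` = 102

Answer: 102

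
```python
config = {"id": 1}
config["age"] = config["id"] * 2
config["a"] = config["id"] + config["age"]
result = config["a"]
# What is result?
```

Trace:
`config = {"id": 1}` → config = {'id': 1}
`config["age"] = config["id"] * 2` → config = {'id': 1, 'age': 2}
`config["a"] = config["id"] + config["age"]` → config = {'id': 1, 'age': 2, 'a': 3}
`result = config["a"]` → result = 3
So result = 3

Answer: 3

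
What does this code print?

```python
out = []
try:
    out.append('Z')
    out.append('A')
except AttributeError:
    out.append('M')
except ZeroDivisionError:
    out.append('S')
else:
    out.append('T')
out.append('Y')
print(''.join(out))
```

Execution trace: 'Z' (try body) → 'A' (try body, no exception) → 'T' (else) → 'Y' (after the try/except). Output: ZATY

Answer: ZATY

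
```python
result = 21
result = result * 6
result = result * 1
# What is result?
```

Trace:
`result = 21` → result = 21
`result = result * 6` → result = 126
`result = result * 1` → result = 126
So result = 126

Answer: 126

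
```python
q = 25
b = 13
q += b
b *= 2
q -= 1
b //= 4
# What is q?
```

Trace:
`q = 25` → q = 25
`b = 13` → b = 13
`q += b` → q = 38
`b *= 2` → b = 26
`q -= 1` → q = 37
`b //= 4` → b = 6
So q = 37

Answer: 37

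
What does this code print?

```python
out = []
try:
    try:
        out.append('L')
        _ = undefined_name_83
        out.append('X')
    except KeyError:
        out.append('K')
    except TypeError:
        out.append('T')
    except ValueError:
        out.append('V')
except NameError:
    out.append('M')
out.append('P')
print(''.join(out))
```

Execution trace: 'L' (inner try body) → 'M' (outer except NameError) → 'P' (after the try/except). Output: LMP

Answer: LMP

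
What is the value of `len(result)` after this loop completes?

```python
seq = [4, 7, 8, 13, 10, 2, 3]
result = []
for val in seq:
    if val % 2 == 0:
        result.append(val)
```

Count even numbers in [4, 7, 8, 13, 10, 2, 3]
`result` takes the values: [] → [4] → [4, 8] → [4, 8, 10] → [4, 8, 10, 2]
So `len(result)` = 4

Answer: 4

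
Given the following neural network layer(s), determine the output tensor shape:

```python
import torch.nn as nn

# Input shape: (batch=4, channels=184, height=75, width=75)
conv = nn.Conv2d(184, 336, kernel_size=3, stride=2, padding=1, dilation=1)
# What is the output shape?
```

Input: (4, 184, 75, 75) -> Output: (4, 336, 38, 38)

Answer: (4, 336, 38, 38)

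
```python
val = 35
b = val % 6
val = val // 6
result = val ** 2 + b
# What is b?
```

Trace:
`val = 35` → val = 35
`b = val % 6` → b = 5
`val = val // 6` → val = 5
`result = val ** 2 + b` → result = 30
So b = 5

Answer: 5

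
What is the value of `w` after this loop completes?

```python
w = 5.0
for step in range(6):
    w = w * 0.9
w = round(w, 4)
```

Exponential decay: 5.0 * 0.9^6
`w` takes the values: 5.0 → 4.5 → 4.05 → 3.645 → 3.2805 → 2.95245 → 2.657205 → 2.6572

Answer: 2.6572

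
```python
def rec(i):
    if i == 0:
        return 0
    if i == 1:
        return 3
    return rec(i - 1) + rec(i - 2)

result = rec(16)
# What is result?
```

Build up from base cases: rec(0)=0, rec(1)=3, rec(2)=3, rec(3)=6, rec(4)=9, rec(5)=15, rec(6)=24, ..., rec(16)=2961

Answer: 2961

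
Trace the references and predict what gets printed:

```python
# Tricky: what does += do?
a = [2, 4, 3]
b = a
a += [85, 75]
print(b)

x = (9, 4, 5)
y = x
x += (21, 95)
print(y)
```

Key concept: += behavior differs for mutable vs immutable.
Step by step:
`a = [2, 4, 3]` → a = [2, 4, 3]
`b = a` → b = [2, 4, 3] (same object as a)
`a += [85, 75]` → a = [2, 4, 3, 85, 75] (same object as b); b = [2, 4, 3, 85, 75] (same object as a)
`print(b)` → prints [2, 4, 3, 85, 75]
`x = (9, 4, 5)` → x = (9, 4, 5)
`y = x` → y = (9, 4, 5)
`x += (21, 95)` → x = (9, 4, 5, 21, 95)
`print(y)` → prints (9, 4, 5)

Answer:
[2, 4, 3, 85, 75]
(9, 4, 5)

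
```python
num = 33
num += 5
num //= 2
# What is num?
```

Trace:
`num = 33` → num = 33
`num += 5` → num = 38
`num //= 2` → num = 19
So num = 19

Answer: 19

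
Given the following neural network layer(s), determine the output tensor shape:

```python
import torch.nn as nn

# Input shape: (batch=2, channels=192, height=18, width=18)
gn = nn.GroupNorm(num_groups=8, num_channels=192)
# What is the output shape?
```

Input: (2, 192, 18, 18) -> Output: (2, 192, 18, 18)

Answer: (2, 192, 18, 18)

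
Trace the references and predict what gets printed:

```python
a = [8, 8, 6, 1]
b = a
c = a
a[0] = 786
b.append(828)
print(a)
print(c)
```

Key concept: multiple aliases.
Step by step:
`a = [8, 8, 6, 1]` → a = [8, 8, 6, 1]
`b = a` → b = [8, 8, 6, 1] (same object as a)
`c = a` → c = [8, 8, 6, 1] (same object as a, b)
`a[0] = 786` → a = [786, 8, 6, 1] (same object as b, c); b = [786, 8, 6, 1] (same object as a, c); c = [786, 8, 6, 1] (same object as a, b)
`b.append(828)` → a = [786, 8, 6, 1, 828] (same object as b, c); b = [786, 8, 6, 1, 828] (same object as a, c); c = [786, 8, 6, 1, 828] (same object as a, b)
`print(a)` → prints [786, 8, 6, 1, 828]
`print(c)` → prints [786, 8, 6, 1, 828]

Answer:
[786, 8, 6, 1, 828]
[786, 8, 6, 1, 828]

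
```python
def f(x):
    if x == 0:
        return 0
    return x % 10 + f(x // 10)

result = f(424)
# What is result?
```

Sum of digits of 424: 4 + 2 + 4 = 10

Answer: 10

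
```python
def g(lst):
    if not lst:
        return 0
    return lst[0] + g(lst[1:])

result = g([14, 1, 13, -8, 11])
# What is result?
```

14 + 1 + 13 + (-8) + 11 + 0 = 31

Answer: 31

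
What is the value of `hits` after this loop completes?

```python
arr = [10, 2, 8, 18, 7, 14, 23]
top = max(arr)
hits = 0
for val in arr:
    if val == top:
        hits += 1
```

Count of max value 23 in [10, 2, 8, 18, 7, 14, 23]
`hits` takes the values: 0 → 1

Answer: 1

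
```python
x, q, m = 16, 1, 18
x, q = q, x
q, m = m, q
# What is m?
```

Trace:
`x, q, m = 16, 1, 18` → x = 16; q = 1; m = 18
`x, q = q, x` → x = 1; q = 16
`q, m = m, q` → q = 18; m = 16
So m = 16

Answer: 16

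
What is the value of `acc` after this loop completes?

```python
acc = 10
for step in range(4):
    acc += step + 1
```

Start at 10, add 1 to 4 = 20
`acc` takes the values: 10 → 11 → 13 → 16 → 20

Answer: 20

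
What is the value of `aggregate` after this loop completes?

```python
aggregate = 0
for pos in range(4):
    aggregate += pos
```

Sum of 0 to 3 = 6
`aggregate` takes the values: 0 → 1 → 3 → 6

Answer: 6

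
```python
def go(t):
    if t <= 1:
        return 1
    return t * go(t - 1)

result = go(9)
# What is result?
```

go(9) = 9 * 8 * 7 * 6 * 5 * 4 * 3 * 2 * 1 = 362880

Answer: 362880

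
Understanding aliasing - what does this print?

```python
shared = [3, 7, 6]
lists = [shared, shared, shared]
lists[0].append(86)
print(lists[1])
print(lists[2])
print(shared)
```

Key concept: list of same reference.
Step by step:
`shared = [3, 7, 6]` → shared = [3, 7, 6]
`lists = [shared, shared, shared]` → lists = [[3, 7, 6], [3, 7, 6], [3, 7, 6]]
`lists[0].append(86)` → shared = [3, 7, 6, 86]; lists = [[3, 7, 6, 86], [3, 7, 6, 86], [3, 7, 6, 86]]
`print(lists[1])` → prints [3, 7, 6, 86]
`print(lists[2])` → prints [3, 7, 6, 86]
`print(shared)` → prints [3, 7, 6, 86]

Answer:
[3, 7, 6, 86]
[3, 7, 6, 86]
[3, 7, 6, 86]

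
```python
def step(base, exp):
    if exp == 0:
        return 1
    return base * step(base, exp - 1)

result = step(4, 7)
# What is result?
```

step(4, 7) = 4 * 4 * 4 * 4 * 4 * 4 * 4 = 16384

Answer: 16384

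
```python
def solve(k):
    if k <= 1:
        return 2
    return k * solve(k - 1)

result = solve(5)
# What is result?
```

solve(5) = 5 * 4 * 3 * 2 * 2 = 240

Answer: 240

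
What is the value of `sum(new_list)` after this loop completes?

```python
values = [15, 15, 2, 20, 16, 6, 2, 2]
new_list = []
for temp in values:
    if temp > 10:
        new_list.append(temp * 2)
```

Sum of doubled values > 10
`new_list` takes the values: [] → [30] → [30, 30] → [30, 30, 40] → [30, 30, 40, 32]
So `sum(new_list)` = 132

Answer: 132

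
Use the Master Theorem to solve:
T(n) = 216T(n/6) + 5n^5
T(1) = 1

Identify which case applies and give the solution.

a=216, b=6, f(n)=5n^5. log_6(216) = 3. Since c=5 > 3 and the regularity condition holds (216(n/6)^5 = (216/6^5)n^5 with 216/6^5 < 1), Case 3 applies: T(n) = Θ(f(n)) = O(n^5).

Answer: O(n^5) - Case 3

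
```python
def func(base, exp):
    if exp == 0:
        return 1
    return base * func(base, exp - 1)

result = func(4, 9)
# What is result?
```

func(4, 9) = 4 * 4 * 4 * 4 * 4 * 4 * 4 * 4 * 4 = 262144

Answer: 262144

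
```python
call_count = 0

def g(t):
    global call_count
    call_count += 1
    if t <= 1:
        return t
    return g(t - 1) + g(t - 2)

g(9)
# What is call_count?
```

Calls(t) = 1 + Calls(t-1) + Calls(t-2); Calls(0)=Calls(1)=1. For t=9 this gives 109.

Answer: 109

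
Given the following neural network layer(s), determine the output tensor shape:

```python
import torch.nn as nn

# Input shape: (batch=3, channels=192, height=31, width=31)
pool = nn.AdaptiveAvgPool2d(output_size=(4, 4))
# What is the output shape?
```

Input: (3, 192, 31, 31) -> Output: (3, 192, 4, 4)

Answer: (3, 192, 4, 4)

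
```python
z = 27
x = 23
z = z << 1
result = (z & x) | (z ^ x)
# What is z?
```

Trace:
`z = 27` → z = 27
`x = 23` → x = 23
`z = z << 1` → z = 54
`result = (z & x) | (z ^ x)` → result = 55
So z = 54

Answer: 54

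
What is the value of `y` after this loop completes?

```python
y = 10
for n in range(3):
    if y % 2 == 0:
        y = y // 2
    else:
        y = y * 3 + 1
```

Collatz-style transformation from 10
`y` takes the values: 10 → 5 → 16 → 8

Answer: 8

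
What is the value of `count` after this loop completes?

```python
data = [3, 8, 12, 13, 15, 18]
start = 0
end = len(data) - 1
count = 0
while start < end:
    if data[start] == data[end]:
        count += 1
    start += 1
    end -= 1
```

Count matching pairs from ends
`count` takes the values: 0

Answer: 0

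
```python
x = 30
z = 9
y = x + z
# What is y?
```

Trace:
`x = 30` → x = 30
`z = 9` → z = 9
`y = x + z` → y = 39
So y = 39

Answer: 39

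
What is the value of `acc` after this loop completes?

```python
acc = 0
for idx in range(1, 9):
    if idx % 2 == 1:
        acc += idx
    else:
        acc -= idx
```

Add odd, subtract even
`acc` takes the values: 0 → 1 → -1 → 2 → -2 → 3 → -3 → 4 → -4

Answer: -4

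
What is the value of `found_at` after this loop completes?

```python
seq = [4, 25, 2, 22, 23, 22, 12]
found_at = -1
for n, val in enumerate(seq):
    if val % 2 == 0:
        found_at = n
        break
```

First even number index in [4, 25, 2, 22, 23, 22, 12]
`found_at` takes the values: -1 → 0

Answer: 0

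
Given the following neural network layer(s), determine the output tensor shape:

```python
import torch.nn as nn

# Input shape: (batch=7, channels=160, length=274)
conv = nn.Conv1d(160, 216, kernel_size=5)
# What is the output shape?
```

Input: (7, 160, 274) -> Output: (7, 216, 270)

Answer: (7, 216, 270)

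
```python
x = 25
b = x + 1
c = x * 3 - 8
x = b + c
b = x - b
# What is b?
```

Trace:
`x = 25` → x = 25
`b = x + 1` → b = 26
`c = x * 3 - 8` → c = 67
`x = b + c` → x = 93
`b = x - b` → b = 67
So b = 67

Answer: 67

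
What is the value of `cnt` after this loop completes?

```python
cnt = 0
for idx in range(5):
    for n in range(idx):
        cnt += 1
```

Triangle number: 0+1+2+...+4
`cnt` takes the values: 0 → 1 → 2 → 3 → 4 → 5 → 6 → 7 → 8 → 9 → 10

Answer: 10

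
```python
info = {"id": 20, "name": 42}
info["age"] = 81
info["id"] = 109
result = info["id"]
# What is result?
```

Trace:
`info = {"id": 20, "name": 42}` → info = {'id': 20, 'name': 42}
`info["age"] = 81` → info = {'id': 20, 'name': 42, 'age': 81}
`info["id"] = 109` → info = {'id': 109, 'name': 42, 'age': 81}
`result = info["id"]` → result = 109
So result = 109

Answer: 109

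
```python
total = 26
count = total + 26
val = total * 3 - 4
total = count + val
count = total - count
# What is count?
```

Trace:
`total = 26` → total = 26
`count = total + 26` → count = 52
`val = total * 3 - 4` → val = 74
`total = count + val` → total = 126
`count = total - count` → count = 74
So count = 74

Answer: 74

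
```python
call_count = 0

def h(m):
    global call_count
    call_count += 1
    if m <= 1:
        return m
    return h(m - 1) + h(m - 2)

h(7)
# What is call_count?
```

Calls(m) = 1 + Calls(m-1) + Calls(m-2); Calls(0)=Calls(1)=1. For m=7 this gives 41.

Answer: 41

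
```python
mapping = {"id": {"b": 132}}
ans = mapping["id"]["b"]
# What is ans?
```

Trace:
`mapping = {"id": {"b": 132}}` → mapping = {'id': {'b': 132}}
`ans = mapping["id"]["b"]` → ans = 132
So ans = 132

Answer: 132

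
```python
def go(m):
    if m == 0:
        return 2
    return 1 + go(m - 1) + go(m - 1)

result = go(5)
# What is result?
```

go(m) = 1 + 2·go(m-1), go(0)=2. Closed form: (2+1)·2^5 - 1 = 95.

Answer: 95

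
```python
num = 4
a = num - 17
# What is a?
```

Trace:
`num = 4` → num = 4
`a = num - 17` → a = -13
So a = -13

Answer: -13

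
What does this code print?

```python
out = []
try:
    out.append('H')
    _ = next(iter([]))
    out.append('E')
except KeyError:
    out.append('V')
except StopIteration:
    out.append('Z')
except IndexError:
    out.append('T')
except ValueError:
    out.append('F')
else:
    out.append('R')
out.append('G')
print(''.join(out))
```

Execution trace: 'H' (try body) → 'Z' (except StopIteration) → 'G' (after the try/except). Output: HZG

Answer: HZG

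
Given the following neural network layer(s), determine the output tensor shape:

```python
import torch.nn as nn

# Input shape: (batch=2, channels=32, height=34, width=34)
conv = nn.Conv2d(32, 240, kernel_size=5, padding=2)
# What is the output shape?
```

Input: (2, 32, 34, 34) -> Output: (2, 240, 34, 34)

Answer: (2, 240, 34, 34)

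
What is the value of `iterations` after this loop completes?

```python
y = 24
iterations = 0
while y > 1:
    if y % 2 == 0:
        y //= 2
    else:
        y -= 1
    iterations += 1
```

Steps to reduce 24 to 1
`iterations` takes the values: 0 → 1 → 2 → 3 → 4 → 5

Answer: 5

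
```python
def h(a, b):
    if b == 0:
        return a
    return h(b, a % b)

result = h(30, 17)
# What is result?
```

h(30, 17) -> h(17, 13) -> h(13, 4) -> h(4, 1) -> h(1, 0) -> 1

Answer: 1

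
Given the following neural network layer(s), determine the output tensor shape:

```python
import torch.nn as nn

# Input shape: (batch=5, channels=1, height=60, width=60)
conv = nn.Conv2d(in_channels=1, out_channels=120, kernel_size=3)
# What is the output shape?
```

Input: (5, 1, 60, 60) -> Output: (5, 120, 58, 58)

Answer: (5, 120, 58, 58)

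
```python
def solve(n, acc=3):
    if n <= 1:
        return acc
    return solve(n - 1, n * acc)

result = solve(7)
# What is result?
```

Accumulator trace (n, acc): (7, 3) -> (6, 21) -> (5, 126) -> (4, 630) -> (3, 2520) -> (2, 7560) -> (1, 15120) -> return 15120

Answer: 15120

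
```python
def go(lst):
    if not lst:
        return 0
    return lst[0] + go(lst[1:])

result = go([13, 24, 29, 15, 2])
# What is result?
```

13 + 24 + 29 + 15 + 2 + 0 = 83

Answer: 83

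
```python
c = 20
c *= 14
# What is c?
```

Trace:
`c = 20` → c = 20
`c *= 14` → c = 280
So c = 280

Answer: 280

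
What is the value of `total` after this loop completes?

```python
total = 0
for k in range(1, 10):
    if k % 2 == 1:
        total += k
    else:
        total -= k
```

Add odd, subtract even
`total` takes the values: 0 → 1 → -1 → 2 → -2 → 3 → -3 → 4 → -4 → 5

Answer: 5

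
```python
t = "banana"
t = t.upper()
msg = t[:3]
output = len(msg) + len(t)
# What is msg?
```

Trace:
`t = "banana"` → t = 'banana'
`t = t.upper()` → t = 'BANANA'
`msg = t[:3]` → msg = 'BAN'
`output = len(msg) + len(t)` → output = 9
So msg = 'BAN'

Answer: 'BAN'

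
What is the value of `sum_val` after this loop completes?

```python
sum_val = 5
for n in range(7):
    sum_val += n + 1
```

Start at 5, add 1 to 7 = 33
`sum_val` takes the values: 5 → 6 → 8 → 11 → 15 → 20 → 26 → 33

Answer: 33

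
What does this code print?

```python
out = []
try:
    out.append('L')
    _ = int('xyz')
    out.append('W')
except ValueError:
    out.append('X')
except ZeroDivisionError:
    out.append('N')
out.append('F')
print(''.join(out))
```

Execution trace: 'L' (try body) → 'X' (except ValueError) → 'F' (after the try/except). Output: LXF

Answer: LXF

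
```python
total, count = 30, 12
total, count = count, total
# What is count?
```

Trace:
`total, count = 30, 12` → total = 30; count = 12
`total, count = count, total` → total = 12; count = 30
So count = 30

Answer: 30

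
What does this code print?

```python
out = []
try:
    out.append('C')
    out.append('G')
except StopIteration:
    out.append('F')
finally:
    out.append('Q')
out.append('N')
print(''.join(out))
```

Execution trace: 'C' (try body) → 'G' (try body, no exception) → 'Q' (finally) → 'N' (after the try/except). Output: CGQN

Answer: CGQN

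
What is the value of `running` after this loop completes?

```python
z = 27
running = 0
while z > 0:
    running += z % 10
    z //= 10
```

Sum digits of 27
`running` takes the values: 0 → 7 → 9

Answer: 9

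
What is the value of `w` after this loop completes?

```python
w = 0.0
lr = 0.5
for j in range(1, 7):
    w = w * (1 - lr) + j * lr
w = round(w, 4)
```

Moving average with lr=0.5
`w` takes the values: 0.0 → 0.5 → 1.25 → 2.125 → 3.0625 → 4.03125 → 5.015625 → 5.0156

Answer: 5.0156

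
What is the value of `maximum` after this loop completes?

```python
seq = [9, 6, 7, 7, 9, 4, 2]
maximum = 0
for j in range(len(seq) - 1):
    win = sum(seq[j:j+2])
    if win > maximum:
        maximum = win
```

Max sum of 2-element window in [9, 6, 7, 7, 9, 4, 2]
`maximum` takes the values: 0 → 15 → 16

Answer: 16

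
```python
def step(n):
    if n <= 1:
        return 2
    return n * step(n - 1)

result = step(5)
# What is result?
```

step(5) = 5 * 4 * 3 * 2 * 2 = 240

Answer: 240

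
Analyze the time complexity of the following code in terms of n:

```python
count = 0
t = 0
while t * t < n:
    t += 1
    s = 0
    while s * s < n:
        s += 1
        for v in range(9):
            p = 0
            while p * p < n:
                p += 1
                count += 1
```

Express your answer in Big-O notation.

Each loop level contributes: √n × √n × 1 × √n. Multiplying the contributions gives O(n√n).

Answer: O(n√n)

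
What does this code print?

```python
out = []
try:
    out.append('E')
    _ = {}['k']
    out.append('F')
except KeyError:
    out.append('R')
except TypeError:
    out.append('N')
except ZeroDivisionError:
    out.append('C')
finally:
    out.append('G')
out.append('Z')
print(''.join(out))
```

Execution trace: 'E' (try body) → 'R' (except KeyError) → 'G' (finally) → 'Z' (after the try/except). Output: ERGZ

Answer: ERGZ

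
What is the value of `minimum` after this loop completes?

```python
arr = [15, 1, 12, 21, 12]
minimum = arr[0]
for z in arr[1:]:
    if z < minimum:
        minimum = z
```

Minimum of [15, 1, 12, 21, 12]
`minimum` takes the values: 15 → 1

Answer: 1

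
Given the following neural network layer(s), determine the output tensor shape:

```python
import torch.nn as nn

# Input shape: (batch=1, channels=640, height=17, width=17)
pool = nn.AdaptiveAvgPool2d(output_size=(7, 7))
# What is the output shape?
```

Input: (1, 640, 17, 17) -> Output: (1, 640, 7, 7)

Answer: (1, 640, 7, 7)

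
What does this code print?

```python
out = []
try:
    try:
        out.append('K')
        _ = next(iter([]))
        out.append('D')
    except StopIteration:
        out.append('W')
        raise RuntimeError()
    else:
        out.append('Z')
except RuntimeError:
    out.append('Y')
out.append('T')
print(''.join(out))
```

Execution trace: 'K' (inner try body) → 'W' (inner except StopIteration) → 'Y' (outer except RuntimeError) → 'T' (after the try/except). Output: KWYT

Answer: KWYT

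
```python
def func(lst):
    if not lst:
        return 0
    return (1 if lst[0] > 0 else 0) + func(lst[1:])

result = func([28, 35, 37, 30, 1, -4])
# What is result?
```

Count of positive elements in [28, 35, 37, 30, 1, -4] = 5

Answer: 5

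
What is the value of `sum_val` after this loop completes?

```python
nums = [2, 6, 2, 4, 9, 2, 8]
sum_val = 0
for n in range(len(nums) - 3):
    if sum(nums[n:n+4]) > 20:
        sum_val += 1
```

Count windows with sum > 20
`sum_val` takes the values: 0 → 1 → 2

Answer: 2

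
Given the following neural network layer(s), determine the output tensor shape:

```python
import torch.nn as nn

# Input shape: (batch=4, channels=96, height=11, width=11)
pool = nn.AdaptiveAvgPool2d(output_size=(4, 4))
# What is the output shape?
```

Input: (4, 96, 11, 11) -> Output: (4, 96, 4, 4)

Answer: (4, 96, 4, 4)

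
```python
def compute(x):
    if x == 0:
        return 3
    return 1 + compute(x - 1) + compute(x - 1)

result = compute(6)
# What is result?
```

compute(x) = 1 + 2·compute(x-1), compute(0)=3. Closed form: (3+1)·2^6 - 1 = 255.

Answer: 255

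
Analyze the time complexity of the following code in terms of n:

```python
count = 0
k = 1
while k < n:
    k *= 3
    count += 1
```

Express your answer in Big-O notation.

Each loop level contributes: log n. Multiplying the contributions gives O(log n).

Answer: O(log n)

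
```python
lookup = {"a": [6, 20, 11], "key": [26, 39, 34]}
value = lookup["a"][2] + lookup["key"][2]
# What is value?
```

Trace:
`lookup = {"a": [6, 20, 11], "key": [26, 39, 34]}` → lookup = {'a': [6, 20, 11], 'key': [26, 39, 34]}
`value = lookup["a"][2] + lookup["key"][2]` → value = 45
So value = 45

Answer: 45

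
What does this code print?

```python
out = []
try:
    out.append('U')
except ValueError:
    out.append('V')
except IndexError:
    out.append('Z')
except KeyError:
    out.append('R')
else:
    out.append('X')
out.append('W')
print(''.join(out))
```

Execution trace: 'U' (try body, no exception) → 'X' (else) → 'W' (after the try/except). Output: UXW

Answer: UXW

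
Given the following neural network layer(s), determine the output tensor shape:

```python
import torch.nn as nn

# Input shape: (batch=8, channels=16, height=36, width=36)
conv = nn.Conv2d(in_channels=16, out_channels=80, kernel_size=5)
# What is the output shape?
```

Input: (8, 16, 36, 36) -> Output: (8, 80, 32, 32)

Answer: (8, 80, 32, 32)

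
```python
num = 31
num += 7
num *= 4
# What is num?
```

Trace:
`num = 31` → num = 31
`num += 7` → num = 38
`num *= 4` → num = 152
So num = 152

Answer: 152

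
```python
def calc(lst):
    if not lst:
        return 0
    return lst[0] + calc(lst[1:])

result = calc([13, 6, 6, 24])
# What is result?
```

13 + 6 + 6 + 24 + 0 = 49

Answer: 49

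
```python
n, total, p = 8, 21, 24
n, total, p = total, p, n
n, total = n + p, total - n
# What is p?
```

Trace:
`n, total, p = 8, 21, 24` → n = 8; total = 21; p = 24
`n, total, p = total, p, n` → n = 21; total = 24; p = 8
`n, total = n + p, total - n` → n = 29; total = 3
So p = 8

Answer: 8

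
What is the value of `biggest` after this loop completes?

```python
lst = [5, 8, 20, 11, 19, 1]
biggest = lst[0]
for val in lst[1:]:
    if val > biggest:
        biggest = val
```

Maximum of [5, 8, 20, 11, 19, 1]
`biggest` takes the values: 5 → 8 → 20

Answer: 20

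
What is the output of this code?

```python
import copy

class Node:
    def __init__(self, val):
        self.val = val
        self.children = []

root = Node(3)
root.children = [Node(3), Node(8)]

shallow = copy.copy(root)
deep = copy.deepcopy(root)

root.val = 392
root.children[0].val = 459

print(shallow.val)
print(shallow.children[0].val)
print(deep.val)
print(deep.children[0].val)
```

Key concept: deep copy with custom objects.
Step by step:
`root = Node(3)` → root = Node(val=3, children=[])
`root.children = [Node(3), Node(8)]` → root = Node(val=3, children=[Node(val=3, children=[]), Node(val=8, children=[])])
`shallow = copy.copy(root)` → shallow = Node(val=3, children=[Node(val=3, children=[]), Node(val=8, children=[])])
`deep = copy.deepcopy(root)` → deep = Node(val=3, children=[Node(val=3, children=[]), Node(val=8, children=[])])
`root.val = 392` → root = Node(val=392, children=[Node(val=3, children=[]), Node(val=8, children=[])])
`root.children[0].val = 459` → root = Node(val=392, children=[Node(val=459, children=[]), Node(val=8, children=[])]); shallow = Node(val=3, children=[Node(val=459, children=[]), Node(val=8, children=[])])
`print(shallow.val)` → prints 3
`print(shallow.children[0].val)` → prints 459
`print(deep.val)` → prints 3
`print(deep.children[0].val)` → prints 3

Answer:
3
459
3
3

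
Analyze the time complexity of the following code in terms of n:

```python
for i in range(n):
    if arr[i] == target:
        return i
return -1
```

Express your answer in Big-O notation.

This is Linear search in an array. Time complexity: O(n).

Answer: O(n)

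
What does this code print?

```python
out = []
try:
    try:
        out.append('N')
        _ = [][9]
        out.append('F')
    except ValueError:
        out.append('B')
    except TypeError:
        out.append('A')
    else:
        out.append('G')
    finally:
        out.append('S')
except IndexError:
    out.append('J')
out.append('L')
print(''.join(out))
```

Execution trace: 'N' (try body) → 'S' (finally) → 'J' (outer except IndexError) → 'L' (after the try/except). Output: NSJL

Answer: NSJL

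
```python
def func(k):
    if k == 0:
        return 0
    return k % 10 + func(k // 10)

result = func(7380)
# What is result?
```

Sum of digits of 7380: 0 + 8 + 3 + 7 = 18

Answer: 18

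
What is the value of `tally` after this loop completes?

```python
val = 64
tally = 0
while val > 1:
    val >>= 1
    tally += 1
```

Count right shifts until 1
`tally` takes the values: 0 → 1 → 2 → 3 → 4 → 5 → 6

Answer: 6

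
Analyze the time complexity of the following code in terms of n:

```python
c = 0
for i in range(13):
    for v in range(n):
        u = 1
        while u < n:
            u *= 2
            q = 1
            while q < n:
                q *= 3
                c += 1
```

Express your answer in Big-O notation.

Each loop level contributes: 1 × n × log n × log n. Multiplying the contributions gives O(n log² n).

Answer: O(n log² n)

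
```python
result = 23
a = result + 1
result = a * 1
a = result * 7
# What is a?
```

Trace:
`result = 23` → result = 23
`a = result + 1` → a = 24
`result = a * 1` → result = 24
`a = result * 7` → a = 168
So a = 168

Answer: 168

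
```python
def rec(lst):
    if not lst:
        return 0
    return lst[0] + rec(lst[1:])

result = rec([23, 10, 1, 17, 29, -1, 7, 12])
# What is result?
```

23 + 10 + 1 + 17 + 29 + (-1) + 7 + 12 + 0 = 98

Answer: 98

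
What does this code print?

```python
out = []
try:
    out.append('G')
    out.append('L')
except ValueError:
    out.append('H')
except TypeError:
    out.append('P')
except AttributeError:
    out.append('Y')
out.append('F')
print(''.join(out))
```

Execution trace: 'G' (try body) → 'L' (try body, no exception) → 'F' (after the try/except). Output: GLF

Answer: GLF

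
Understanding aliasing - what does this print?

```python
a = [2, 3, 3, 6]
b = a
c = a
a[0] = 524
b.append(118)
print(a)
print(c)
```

Key concept: multiple aliases.
Step by step:
`a = [2, 3, 3, 6]` → a = [2, 3, 3, 6]
`b = a` → b = [2, 3, 3, 6] (same object as a)
`c = a` → c = [2, 3, 3, 6] (same object as a, b)
`a[0] = 524` → a = [524, 3, 3, 6] (same object as b, c); b = [524, 3, 3, 6] (same object as a, c); c = [524, 3, 3, 6] (same object as a, b)
`b.append(118)` → a = [524, 3, 3, 6, 118] (same object as b, c); b = [524, 3, 3, 6, 118] (same object as a, c); c = [524, 3, 3, 6, 118] (same object as a, b)
`print(a)` → prints [524, 3, 3, 6, 118]
`print(c)` → prints [524, 3, 3, 6, 118]

Answer:
[524, 3, 3, 6, 118]
[524, 3, 3, 6, 118]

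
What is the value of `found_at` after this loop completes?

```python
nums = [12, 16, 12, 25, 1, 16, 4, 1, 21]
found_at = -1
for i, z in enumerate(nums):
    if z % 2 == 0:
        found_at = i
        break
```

First even number index in [12, 16, 12, 25, 1, 16, 4, 1, 21]
`found_at` takes the values: -1 → 0

Answer: 0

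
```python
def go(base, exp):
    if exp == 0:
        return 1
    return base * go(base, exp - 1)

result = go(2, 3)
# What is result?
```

go(2, 3) = 2 * 2 * 2 = 8

Answer: 8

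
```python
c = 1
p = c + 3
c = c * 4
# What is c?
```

Trace:
`c = 1` → c = 1
`p = c + 3` → p = 4
`c = c * 4` → c = 4
So c = 4

Answer: 4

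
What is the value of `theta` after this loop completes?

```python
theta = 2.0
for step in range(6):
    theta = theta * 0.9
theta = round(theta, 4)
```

Exponential decay: 2.0 * 0.9^6
`theta` takes the values: 2.0 → 1.8 → 1.62 → 1.458 → 1.3122 → 1.18098 → 1.062882 → 1.0629

Answer: 1.0629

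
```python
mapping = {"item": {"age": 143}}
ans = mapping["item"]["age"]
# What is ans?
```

Trace:
`mapping = {"item": {"age": 143}}` → mapping = {'item': {'age': 143}}
`ans = mapping["item"]["age"]` → ans = 143
So ans = 143

Answer: 143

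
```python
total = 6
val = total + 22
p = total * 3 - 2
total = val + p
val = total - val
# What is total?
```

Trace:
`total = 6` → total = 6
`val = total + 22` → val = 28
`p = total * 3 - 2` → p = 16
`total = val + p` → total = 44
`val = total - val` → val = 16
So total = 44

Answer: 44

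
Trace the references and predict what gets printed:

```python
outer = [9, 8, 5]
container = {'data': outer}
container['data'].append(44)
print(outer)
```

Key concept: dict holds reference to list.
Step by step:
`outer = [9, 8, 5]` → outer = [9, 8, 5]
`container = {'data': outer}` → container = {'data': [9, 8, 5]}
`container['data'].append(44)` → outer = [9, 8, 5, 44]; container = {'data': [9, 8, 5, 44]}
`print(outer)` → prints [9, 8, 5, 44]

Answer: [9, 8, 5, 44]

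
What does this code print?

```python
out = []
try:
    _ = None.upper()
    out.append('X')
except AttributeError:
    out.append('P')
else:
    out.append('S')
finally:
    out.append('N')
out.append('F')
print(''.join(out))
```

Execution trace: 'P' (except AttributeError) → 'N' (finally) → 'F' (after the try/except). Output: PNF

Answer: PNF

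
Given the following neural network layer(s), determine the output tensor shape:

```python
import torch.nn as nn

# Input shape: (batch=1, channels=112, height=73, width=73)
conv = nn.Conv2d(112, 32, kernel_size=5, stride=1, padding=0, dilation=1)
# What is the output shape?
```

Input: (1, 112, 73, 73) -> Output: (1, 32, 69, 69)

Answer: (1, 32, 69, 69)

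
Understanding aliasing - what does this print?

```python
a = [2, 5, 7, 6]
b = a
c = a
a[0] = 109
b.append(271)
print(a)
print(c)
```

Key concept: multiple aliases.
Step by step:
`a = [2, 5, 7, 6]` → a = [2, 5, 7, 6]
`b = a` → b = [2, 5, 7, 6] (same object as a)
`c = a` → c = [2, 5, 7, 6] (same object as a, b)
`a[0] = 109` → a = [109, 5, 7, 6] (same object as b, c); b = [109, 5, 7, 6] (same object as a, c); c = [109, 5, 7, 6] (same object as a, b)
`b.append(271)` → a = [109, 5, 7, 6, 271] (same object as b, c); b = [109, 5, 7, 6, 271] (same object as a, c); c = [109, 5, 7, 6, 271] (same object as a, b)
`print(a)` → prints [109, 5, 7, 6, 271]
`print(c)` → prints [109, 5, 7, 6, 271]

Answer:
[109, 5, 7, 6, 271]
[109, 5, 7, 6, 271]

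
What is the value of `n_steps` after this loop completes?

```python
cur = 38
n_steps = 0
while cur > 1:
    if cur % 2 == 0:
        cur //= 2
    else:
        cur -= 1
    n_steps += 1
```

Steps to reduce 38 to 1
`n_steps` takes the values: 0 → 1 → 2 → 3 → 4 → 5 → 6 → 7

Answer: 7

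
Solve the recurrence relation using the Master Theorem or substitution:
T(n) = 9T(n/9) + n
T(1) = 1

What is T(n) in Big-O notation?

By Master Theorem: a=9, b=9, f(n)=n. Since log_9(9) = 1 and f(n) = Θ(n^1), Case 2 applies. T(n) = O(n log n).

Answer: O(n log n)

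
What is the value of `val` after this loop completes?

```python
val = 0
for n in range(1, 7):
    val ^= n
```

XOR of 1 to 6
`val` takes the values: 0 → 1 → 3 → 0 → 4 → 1 → 7

Answer: 7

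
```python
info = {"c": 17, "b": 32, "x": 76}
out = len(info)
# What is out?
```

Trace:
`info = {"c": 17, "b": 32, "x": 76}` → info = {'c': 17, 'b': 32, 'x': 76}
`out = len(info)` → out = 3
So out = 3

Answer: 3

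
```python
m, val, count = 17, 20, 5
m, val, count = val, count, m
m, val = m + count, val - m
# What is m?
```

Trace:
`m, val, count = 17, 20, 5` → m = 17; val = 20; count = 5
`m, val, count = val, count, m` → m = 20; val = 5; count = 17
`m, val = m + count, val - m` → m = 37; val = -15
So m = 37

Answer: 37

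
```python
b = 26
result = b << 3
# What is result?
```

Trace:
`b = 26` → b = 26
`result = b << 3` → result = 208
So result = 208

Answer: 208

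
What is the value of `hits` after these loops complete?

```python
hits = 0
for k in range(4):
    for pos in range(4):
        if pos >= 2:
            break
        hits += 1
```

Inner breaks at 2, outer runs 4 times
`hits` takes the values: 0 → 1 → 2 → 3 → 4 → 5 → 6 → 7 → 8

Answer: 8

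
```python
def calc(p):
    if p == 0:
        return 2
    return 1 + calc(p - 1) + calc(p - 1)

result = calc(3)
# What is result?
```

calc(p) = 1 + 2·calc(p-1), calc(0)=2. Closed form: (2+1)·2^3 - 1 = 23.

Answer: 23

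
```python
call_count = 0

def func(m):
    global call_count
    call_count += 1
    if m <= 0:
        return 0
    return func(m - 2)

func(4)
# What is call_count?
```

Linear recursion stepping by 2: 3 calls from m=4 down to ≤0.

Answer: 3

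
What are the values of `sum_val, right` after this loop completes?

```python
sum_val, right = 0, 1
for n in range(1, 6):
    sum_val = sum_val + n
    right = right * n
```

Sum and factorial of 1 to 5
`sum_val, right` takes the values: (0, 1) → (1, 1) → (3, 1) → (3, 2) → (6, 2) → (6, 6) → (10, 6) → (10, 24) → (15, 24) → (15, 120)

Answer: 15, 120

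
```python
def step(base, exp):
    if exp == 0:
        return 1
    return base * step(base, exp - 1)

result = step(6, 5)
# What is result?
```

step(6, 5) = 6 * 6 * 6 * 6 * 6 = 7776

Answer: 7776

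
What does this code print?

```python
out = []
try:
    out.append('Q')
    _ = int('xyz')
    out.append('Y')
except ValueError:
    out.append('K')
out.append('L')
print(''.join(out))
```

Execution trace: 'Q' (try body) → 'K' (except ValueError) → 'L' (after the try/except). Output: QKL

Answer: QKL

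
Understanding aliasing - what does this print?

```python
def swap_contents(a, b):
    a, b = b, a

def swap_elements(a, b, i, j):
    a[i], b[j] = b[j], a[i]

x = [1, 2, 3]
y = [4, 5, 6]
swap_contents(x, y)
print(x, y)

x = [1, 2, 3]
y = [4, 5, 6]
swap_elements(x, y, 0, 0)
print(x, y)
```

Key concept: parameter rebinding vs mutation.
Step by step:
`x = [1, 2, 3]` → x = [1, 2, 3]
`y = [4, 5, 6]` → y = [4, 5, 6]
`swap_contents(x, y)` → no visible change to tracked variables
`print(x, y)` → prints [1, 2, 3] [4, 5, 6]
`x = [1, 2, 3]` → x = [1, 2, 3]
`y = [4, 5, 6]` → y = [4, 5, 6]
`swap_elements(x, y, 0, 0)` → x = [4, 2, 3]; y = [1, 5, 6]
`print(x, y)` → prints [4, 2, 3] [1, 5, 6]

Answer:
[1, 2, 3] [4, 5, 6]
[4, 2, 3] [1, 5, 6]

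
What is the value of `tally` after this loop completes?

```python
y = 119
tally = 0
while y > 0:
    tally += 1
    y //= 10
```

Count digits by repeated division by 10
`tally` takes the values: 0 → 1 → 2 → 3

Answer: 3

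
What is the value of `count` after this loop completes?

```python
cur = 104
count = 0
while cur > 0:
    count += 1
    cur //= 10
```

Count digits by repeated division by 10
`count` takes the values: 0 → 1 → 2 → 3

Answer: 3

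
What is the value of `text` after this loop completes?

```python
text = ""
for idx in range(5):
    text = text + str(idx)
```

Concatenate digits 0 to 4
`text` takes the values: "" → "0" → "01" → "012" → "0123" → "01234"

Answer: "01234"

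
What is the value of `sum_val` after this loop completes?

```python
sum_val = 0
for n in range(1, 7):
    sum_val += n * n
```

Sum of squares 1² to 6² = 91
`sum_val` takes the values: 0 → 1 → 5 → 14 → 30 → 55 → 91

Answer: 91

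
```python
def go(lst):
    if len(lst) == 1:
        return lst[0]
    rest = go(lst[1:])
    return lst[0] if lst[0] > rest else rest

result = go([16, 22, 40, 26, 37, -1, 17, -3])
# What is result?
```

Recursive max over [16, 22, 40, 26, 37, -1, 17, -3] = 40

Answer: 40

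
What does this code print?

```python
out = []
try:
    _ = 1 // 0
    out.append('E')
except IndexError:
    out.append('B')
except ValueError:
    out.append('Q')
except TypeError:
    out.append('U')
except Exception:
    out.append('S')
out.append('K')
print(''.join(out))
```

Execution trace: 'S' (except Exception) → 'K' (after the try/except). Output: SK

Answer: SK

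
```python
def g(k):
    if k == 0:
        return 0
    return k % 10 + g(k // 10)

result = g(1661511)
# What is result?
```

Sum of digits of 1661511: 1 + 1 + 5 + 1 + 6 + 6 + 1 = 21

Answer: 21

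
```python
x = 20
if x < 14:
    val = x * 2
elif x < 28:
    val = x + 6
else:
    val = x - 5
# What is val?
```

Trace:
`x = 20` → x = 20
`if x < 14: ...` → x < 14 is False, x < 28 is True → val = 26
So val = 26

Answer: 26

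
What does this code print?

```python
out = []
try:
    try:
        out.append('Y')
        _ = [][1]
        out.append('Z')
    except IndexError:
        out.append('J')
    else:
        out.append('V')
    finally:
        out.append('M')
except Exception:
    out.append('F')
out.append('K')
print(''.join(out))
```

Execution trace: 'Y' (inner try body) → 'J' (inner except IndexError) → 'M' (inner finally) → 'K' (after the try/except). Output: YJMK

Answer: YJMK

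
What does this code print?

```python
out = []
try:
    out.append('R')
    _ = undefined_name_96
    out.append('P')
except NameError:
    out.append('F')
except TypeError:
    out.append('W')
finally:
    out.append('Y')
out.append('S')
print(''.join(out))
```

Execution trace: 'R' (try body) → 'F' (except NameError) → 'Y' (finally) → 'S' (after the try/except). Output: RFYS

Answer: RFYS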